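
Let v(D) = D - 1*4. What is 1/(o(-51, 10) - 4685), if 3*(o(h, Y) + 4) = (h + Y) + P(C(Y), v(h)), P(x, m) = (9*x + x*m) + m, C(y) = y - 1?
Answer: -1/4859 ≈ -0.00020580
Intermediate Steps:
C(y) = -1 + y
v(D) = -4 + D (v(D) = D - 4 = -4 + D)
P(x, m) = m + 9*x + m*x (P(x, m) = (9*x + m*x) + m = m + 9*x + m*x)
o(h, Y) = -25/3 + 2*h/3 + 10*Y/3 + (-1 + Y)*(-4 + h)/3 (o(h, Y) = -4 + ((h + Y) + ((-4 + h) + 9*(-1 + Y) + (-4 + h)*(-1 + Y)))/3 = -4 + ((Y + h) + ((-4 + h) + (-9 + 9*Y) + (-1 + Y)*(-4 + h)))/3 = -4 + ((Y + h) + (-13 + h + 9*Y + (-1 + Y)*(-4 + h)))/3 = -4 + (-13 + 2*h + 10*Y + (-1 + Y)*(-4 + h))/3 = -4 + (-13/3 + 2*h/3 + 10*Y/3 + (-1 + Y)*(-4 + h)/3) = -25/3 + 2*h/3 + 10*Y/3 + (-1 + Y)*(-4 + h)/3)
1/(o(-51, 10) - 4685) = 1/((-7 + 2*10 + (⅓)*(-51) + (⅓)*10*(-51)) - 4685) = 1/((-7 + 20 - 17 - 170) - 4685) = 1/(-174 - 4685) = 1/(-4859) = -1/4859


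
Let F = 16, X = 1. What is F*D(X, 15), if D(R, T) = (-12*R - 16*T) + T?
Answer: -3792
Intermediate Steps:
D(R, T) = -15*T - 12*R (D(R, T) = (-16*T - 12*R) + T = -15*T - 12*R)
F*D(X, 15) = 16*(-15*15 - 12*1) = 16*(-225 - 12) = 16*(-237) = -3792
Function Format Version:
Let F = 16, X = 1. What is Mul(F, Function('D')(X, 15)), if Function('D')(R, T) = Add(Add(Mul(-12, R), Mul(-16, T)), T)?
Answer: -3792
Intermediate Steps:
Function('D')(R, T) = Add(Mul(-15, T), Mul(-12, R)) (Function('D')(R, T) = Add(Add(Mul(-16, T), Mul(-12, R)), T) = Add(Mul(-15, T), Mul(-12, R)))
Mul(F, Function('D')(X, 15)) = Mul(16, Add(Mul(-15, 15), Mul(-12, 1))) = Mul(16, Add(-225, -12)) = Mul(16, -237) = -3792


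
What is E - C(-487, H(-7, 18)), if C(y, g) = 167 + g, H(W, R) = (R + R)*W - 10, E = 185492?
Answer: 185587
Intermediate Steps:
H(W, R) = -10 + 2*R*W (H(W, R) = (2*R)*W - 10 = 2*R*W - 10 = -10 + 2*R*W)
E - C(-487, H(-7, 18)) = 185492 - (167 + (-10 + 2*18*(-7))) = 185492 - (167 + (-10 - 252)) = 185492 - (167 - 262) = 185492 - 1*(-95) = 185492 + 95 = 185587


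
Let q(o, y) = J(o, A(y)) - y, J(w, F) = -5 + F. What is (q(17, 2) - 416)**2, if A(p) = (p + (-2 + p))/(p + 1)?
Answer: 1605289/9 ≈ 1.7837e+5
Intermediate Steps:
A(p) = (-2 + 2*p)/(1 + p)
q(o, y) = -5 - y + 2*(-1 + y)/(1 + y) (q(o, y) = (-5 + 2*(-1 + y)/(1 + y)) - y = -5 - y + 2*(-1 + y)/(1 + y))
(q(17, 2) - 416)**2 = ((-7 - 1*2**2 - 4*2)/(1 + 2) - 416)**2 = ((-7 - 1*4 - 8)/3 - 416)**2 = ((-7 - 4 - 8)/3 - 416)**2 = ((1/3)*(-19) - 416)**2 = (-19/3 - 416)**2 = (-1267/3)**2 = 1605289/9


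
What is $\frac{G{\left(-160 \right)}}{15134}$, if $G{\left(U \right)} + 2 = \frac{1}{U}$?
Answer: $- \frac{321}{2421440} \approx -0.00013257$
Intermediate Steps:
$G{\left(U \right)} = -2 + \frac{1}{U}$
$\frac{G{\left(-160 \right)}}{15134} = \frac{-2 + \frac{1}{-160}}{15134} = \left(-2 - \frac{1}{160}\right) \frac{1}{15134} = \left(- \frac{321}{160}\right) \frac{1}{15134} = - \frac{321}{2421440}$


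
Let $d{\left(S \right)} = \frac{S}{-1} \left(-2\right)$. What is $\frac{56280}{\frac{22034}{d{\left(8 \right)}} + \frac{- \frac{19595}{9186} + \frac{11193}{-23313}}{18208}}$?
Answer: $\frac{73150901643133440}{1789941807507241} \approx 40.868$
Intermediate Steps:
$d{\left(S \right)} = 2 S$ ($d{\left(S \right)} = S \left(-1\right) \left(-2\right) = - S \left(-2\right) = 2 S$)
$\frac{56280}{\frac{22034}{d{\left(8 \right)}} + \frac{- \frac{19595}{9186} + \frac{11193}{-23313}}{18208}} = \frac{56280}{\frac{22034}{2 \cdot 8} + \frac{- \frac{19595}{9186} + \frac{11193}{-23313}}{18208}} = \frac{56280}{\frac{22034}{16} + \left(\left(-19595\right) \frac{1}{9186} + 11193 \left(- \frac{1}{23313}\right)\right) \frac{1}{18208}} = \frac{56280}{22034 \cdot \frac{1}{16} + \left(- \frac{19595}{9186} - \frac{3731}{7771}\right) \frac{1}{18208}} = \frac{56280}{\frac{11017}{8} - \frac{186545711}{1299767264448}} = \frac{56280}{\frac{1789941807507241}{1299767264448}} = 56280 \cdot \frac{1299767264448}{1789941807507241} = \frac{73150901643133440}{1789941807507241}$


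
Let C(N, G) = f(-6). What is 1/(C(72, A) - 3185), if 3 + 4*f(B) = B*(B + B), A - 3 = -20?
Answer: -4/12671 ≈ -0.00031568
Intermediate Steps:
A = -17 (A = 3 - 20 = -17)
f(B) = -3/4 + B**2/2 (f(B) = -3/4 + (B*(B + B))/4 = -3/4 + (B*(2*B))/4 = -3/4 + (2*B**2)/4 = -3/4 + B**2/2)
C(N, G) = 69/4 (C(N, G) = -3/4 + (1/2)*(-6)**2 = -3/4 + (1/2)*36 = -3/4 + 18 = 69/4)
1/(C(72, A) - 3185) = 1/(69/4 - 3185) = 1/(-12671/4) = -4/12671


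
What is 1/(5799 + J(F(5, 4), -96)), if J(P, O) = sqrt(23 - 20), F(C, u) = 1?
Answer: 1933/11209466 - sqrt(3)/33628398 ≈ 0.00017239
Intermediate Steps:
J(P, O) = sqrt(3)
1/(5799 + J(F(5, 4), -96)) = 1/(5799 + sqrt(3))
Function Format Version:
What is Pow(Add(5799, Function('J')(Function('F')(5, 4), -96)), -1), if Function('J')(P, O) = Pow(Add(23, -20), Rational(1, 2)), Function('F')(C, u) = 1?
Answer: Add(Rational(1933, 11209466), Mul(Rational(-1, 33628398), Pow(3, Rational(1, 2)))) ≈ 0.00017239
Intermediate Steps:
Function('J')(P, O) = Pow(3, Rational(1, 2))
Pow(Add(5799, Function('J')(Function('F')(5, 4), -96)), -1) = Pow(Add(5799, Pow(3, Rational(1, 2))), -1)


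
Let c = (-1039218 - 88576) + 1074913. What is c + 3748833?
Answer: 3695952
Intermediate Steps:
c = -52881 (c = -1127794 + 1074913 = -52881)
c + 3748833 = -52881 + 3748833 = 3695952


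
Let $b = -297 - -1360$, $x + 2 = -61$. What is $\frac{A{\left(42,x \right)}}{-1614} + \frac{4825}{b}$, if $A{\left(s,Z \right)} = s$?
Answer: $\frac{1290484}{285947} \approx 4.513$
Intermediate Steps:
$x = -63$ ($x = -2 - 61 = -63$)
$b = 1063$ ($b = -297 + 1360 = 1063$)
$\frac{A{\left(42,x \right)}}{-1614} + \frac{4825}{b} = \frac{42}{-1614} + \frac{4825}{1063} = 42 \left(- \frac{1}{1614}\right) + 4825 \cdot \frac{1}{1063} = - \frac{7}{269} + \frac{4825}{1063} = \frac{1290484}{285947}$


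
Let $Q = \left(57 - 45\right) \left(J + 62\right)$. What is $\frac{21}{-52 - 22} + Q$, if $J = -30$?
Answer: $\frac{28395}{74} \approx 383.72$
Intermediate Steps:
$Q = 384$ ($Q = \left(57 - 45\right) \left(-30 + 62\right) = 12 \cdot 32 = 384$)
$\frac{21}{-52 - 22} + Q = \frac{21}{-52 - 22} + 384 = \frac{21}{-74} + 384 = 21 \left(- \frac{1}{74}\right) + 384 = - \frac{21}{74} + 384 = \frac{28395}{74}$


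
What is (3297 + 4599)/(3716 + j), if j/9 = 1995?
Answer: 7896/21671 ≈ 0.36436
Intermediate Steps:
j = 17955 (j = 9*1995 = 17955)
(3297 + 4599)/(3716 + j) = (3297 + 4599)/(3716 + 17955) = 7896/21671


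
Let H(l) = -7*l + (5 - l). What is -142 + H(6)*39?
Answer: -1819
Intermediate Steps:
H(l) = 5 - 8*l
-142 + H(6)*39 = -142 + (5 - 8*6)*39 = -142 + (5 - 48)*39 = -142 - 43*39 = -142 - 1677 = -1819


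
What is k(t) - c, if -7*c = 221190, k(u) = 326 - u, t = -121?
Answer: 224319/7 ≈ 32046.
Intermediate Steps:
c = -221190/7 (c = -⅐*221190 = -221190/7 ≈ -31599.)
k(t) - c = (326 - 1*(-121)) - 1*(-221190/7) = (326 + 121) + 221190/7 = 447 + 221190/7 = 224319/7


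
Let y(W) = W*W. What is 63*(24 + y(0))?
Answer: 1512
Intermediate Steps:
y(W) = W²
63*(24 + y(0)) = 63*(24 + 0²) = 63*(24 + 0) = 63*24 = 1512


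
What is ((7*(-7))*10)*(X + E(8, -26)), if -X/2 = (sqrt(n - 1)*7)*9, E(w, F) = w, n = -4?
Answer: -3920 + 61740*I*sqrt(5) ≈ -3920.0 + 1.3805e+5*I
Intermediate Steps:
X = -126*I*sqrt(5) (X = -2*sqrt(-4 - 1)*7*9 = -2*sqrt(-5)*7*9 = -2*(I*sqrt(5))*7*9 = -2*7*I*sqrt(5)*9 = -126*I*sqrt(5) ≈ -281.74*I)
((7*(-7))*10)*(X + E(8, -26)) = ((7*(-7))*10)*(-126*I*sqrt(5) + 8) = (-49*10)*(8 - 126*I*sqrt(5)) = -490*(8 - 126*I*sqrt(5)) = -3920 + 61740*I*sqrt(5)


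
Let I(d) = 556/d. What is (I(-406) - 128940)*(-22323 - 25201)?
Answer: 1243945357352/203 ≈ 6.1278e+9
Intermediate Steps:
(I(-406) - 128940)*(-22323 - 25201) = (556/(-406) - 128940)*(-22323 - 25201) = (556*(-1/406) - 128940)*(-47524) = (-278/203 - 128940)*(-47524) = -26175098/203*(-47524) = 1243945357352/203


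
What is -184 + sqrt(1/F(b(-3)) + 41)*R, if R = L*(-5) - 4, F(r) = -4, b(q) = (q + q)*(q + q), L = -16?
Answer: -184 + 38*sqrt(163) ≈ 301.15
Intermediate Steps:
b(q) = 4*q**2 (b(q) = (2*q)*(2*q) = 4*q**2)
R = 76 (R = -16*(-5) - 4 = 80 - 4 = 76)
-184 + sqrt(1/F(b(-3)) + 41)*R = -184 + sqrt(1/(-4) + 41)*76 = -184 + sqrt(-1/4 + 41)*76 = -184 + sqrt(163/4)*76 = -184 + (sqrt(163)/2)*76 = -184 + 38*sqrt(163)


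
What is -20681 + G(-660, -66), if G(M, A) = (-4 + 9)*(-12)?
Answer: -20741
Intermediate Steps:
G(M, A) = -60 (G(M, A) = 5*(-12) = -60)
-20681 + G(-660, -66) = -20681 - 60 = -20741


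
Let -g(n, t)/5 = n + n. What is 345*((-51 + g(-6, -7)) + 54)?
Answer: 21735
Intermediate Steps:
g(n, t) = -10*n (g(n, t) = -5*(n + n) = -10*n)
345*((-51 + g(-6, -7)) + 54) = 345*((-51 - 10*(-6)) + 54) = 345*((-51 + 60) + 54) = 345*(9 + 54) = 345*63 = 21735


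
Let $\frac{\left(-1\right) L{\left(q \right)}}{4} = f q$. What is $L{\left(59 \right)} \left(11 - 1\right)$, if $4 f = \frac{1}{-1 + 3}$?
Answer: $-295$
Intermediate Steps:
$f = \frac{1}{8}$ ($f = \frac{1}{4 \left(-1 + 3\right)} = \frac{1}{4 \cdot 2} = \frac{1}{4} \cdot \frac{1}{2} = \frac{1}{8} \approx 0.125$)
$L{\left(q \right)} = - \frac{q}{2}$ ($L{\left(q \right)} = - 4 \frac{q}{8} = - \frac{q}{2}$)
$L{\left(59 \right)} \left(11 - 1\right) = \left(- \frac{1}{2}\right) 59 \left(11 - 1\right) = \left(- \frac{59}{2}\right) 10 = -295$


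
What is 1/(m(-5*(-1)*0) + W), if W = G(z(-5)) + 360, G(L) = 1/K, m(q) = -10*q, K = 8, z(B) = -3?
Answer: 8/2881 ≈ 0.0027768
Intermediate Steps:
G(L) = ⅛ (G(L) = 1/8 = ⅛)
W = 2881/8 (W = ⅛ + 360 = 2881/8 ≈ 360.13)
1/(m(-5*(-1)*0) + W) = 1/(-10*(-5*(-1))*0 + 2881/8) = 1/(-50*0 + 2881/8) = 1/(-10*0 + 2881/8) = 1/(0 + 2881/8) = 1/(2881/8) = 8/2881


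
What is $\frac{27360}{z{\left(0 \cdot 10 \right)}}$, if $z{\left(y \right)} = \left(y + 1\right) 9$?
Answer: $3040$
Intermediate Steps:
$z{\left(y \right)} = 9 + 9 y$ ($z{\left(y \right)} = \left(1 + y\right) 9 = 9 + 9 y$)
$\frac{27360}{z{\left(0 \cdot 10 \right)}} = \frac{27360}{9 + 9 \cdot 0 \cdot 10} = \frac{27360}{9 + 9 \cdot 0} = \frac{27360}{9 + 0} = \frac{27360}{9} = 27360 \cdot \frac{1}{9} = 3040$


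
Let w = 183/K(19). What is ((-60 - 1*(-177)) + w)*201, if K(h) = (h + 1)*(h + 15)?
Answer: 16028343/680 ≈ 23571.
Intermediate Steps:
K(h) = (1 + h)*(15 + h)
w = 183/680 (w = 183/(15 + 19² + 16*19) = 183/(15 + 361 + 304) = 183/680 ≈ 0.26912)
((-60 - 1*(-177)) + w)*201 = ((-60 - 1*(-177)) + 183/680)*201 = ((-60 + 177) + 183/680)*201 = (117 + 183/680)*201 = (79743/680)*201 = 16028343/680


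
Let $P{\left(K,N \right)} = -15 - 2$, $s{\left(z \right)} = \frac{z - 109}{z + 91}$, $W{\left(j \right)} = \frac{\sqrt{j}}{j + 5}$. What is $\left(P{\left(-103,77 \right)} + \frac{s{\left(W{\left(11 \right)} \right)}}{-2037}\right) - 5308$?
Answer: $- \frac{306598359118}{57577163} - \frac{128 \sqrt{11}}{172731489} \approx -5325.0$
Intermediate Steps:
$W{\left(j \right)} = \frac{\sqrt{j}}{5 + j}$
$s{\left(z \right)} = \frac{-109 + z}{91 + z}$
$P{\left(K,N \right)} = -17$ ($P{\left(K,N \right)} = -15 - 2 = -17$)
$\left(P{\left(-103,77 \right)} + \frac{s{\left(W{\left(11 \right)} \right)}}{-2037}\right) - 5308 = \left(-17 + \frac{\frac{1}{91 + \frac{\sqrt{11}}{5 + 11}} \left(-109 + \frac{\sqrt{11}}{5 + 11}\right)}{-2037}\right) - 5308 = \left(-17 + \frac{-109 + \frac{\sqrt{11}}{16}}{91 + \frac{\sqrt{11}}{16}} \left(- \frac{1}{2037}\right)\right) - 5308 = \left(-17 - \frac{-109 + \frac{\sqrt{11}}{16}}{2037 \left(91 + \frac{\sqrt{11}}{16}\right)}\right) - 5308 = -5325 - \frac{-109 + \frac{\sqrt{11}}{16}}{2037 \left(91 + \frac{\sqrt{11}}{16}\right)}$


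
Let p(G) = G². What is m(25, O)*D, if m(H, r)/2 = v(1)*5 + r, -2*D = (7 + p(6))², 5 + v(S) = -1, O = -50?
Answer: 147920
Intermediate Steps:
v(S) = -6 (v(S) = -5 - 1 = -6)
D = -1849/2 (D = -(7 + 6²)²/2 = -(7 + 36)²/2 = -½*43² = -½*1849 = -1849/2 ≈ -924.50)
m(H, r) = -60 + 2*r (m(H, r) = 2*(-6*5 + r) = 2*(-30 + r) = -60 + 2*r)
m(25, O)*D = (-60 + 2*(-50))*(-1849/2) = (-60 - 100)*(-1849/2) = -160*(-1849/2) = 147920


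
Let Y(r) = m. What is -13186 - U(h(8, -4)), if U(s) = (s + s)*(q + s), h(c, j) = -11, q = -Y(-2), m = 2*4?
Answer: -13604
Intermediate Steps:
m = 8
Y(r) = 8
q = -8 (q = -1*8 = -8)
U(s) = 2*s*(-8 + s) (U(s) = (s + s)*(-8 + s) = (2*s)*(-8 + s) = 2*s*(-8 + s))
-13186 - U(h(8, -4)) = -13186 - 2*(-11)*(-8 - 11) = -13186 - 2*(-11)*(-19) = -13186 - 1*418 = -13186 - 418 = -13604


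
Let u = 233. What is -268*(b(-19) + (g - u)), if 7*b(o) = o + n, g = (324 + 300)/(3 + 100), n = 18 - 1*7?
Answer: 44072332/721 ≈ 61127.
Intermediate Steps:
n = 11 (n = 18 - 7 = 11)
g = 624/103 ≈ 6.0583
b(o) = 11/7 + o/7 (b(o) = (o + 11)/7 = (11 + o)/7 = 11/7 + o/7)
-268*(b(-19) + (g - u)) = -268*((11/7 + (1/7)*(-19)) + (624/103 - 1*233)) = -268*((11/7 - 19/7) + (624/103 - 233)) = -268*(-8/7 - 23375/103) = -268*(-164449/721) = 44072332/721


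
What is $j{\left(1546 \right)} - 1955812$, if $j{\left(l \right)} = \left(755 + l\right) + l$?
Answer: $-1951965$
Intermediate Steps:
$j{\left(l \right)} = 755 + 2 l$
$j{\left(1546 \right)} - 1955812 = \left(755 + 2 \cdot 1546\right) - 1955812 = \left(755 + 3092\right) - 1955812 = 3847 - 1955812 = -1951965$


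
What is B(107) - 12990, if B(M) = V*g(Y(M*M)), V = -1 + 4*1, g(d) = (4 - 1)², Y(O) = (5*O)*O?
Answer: -12963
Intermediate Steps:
Y(O) = 5*O²
g(d) = 9 (g(d) = 3² = 9)
V = 3 (V = -1 + 4 = 3)
B(M) = 27 (B(M) = 3*9 = 27)
B(107) - 12990 = 27 - 12990 = -12963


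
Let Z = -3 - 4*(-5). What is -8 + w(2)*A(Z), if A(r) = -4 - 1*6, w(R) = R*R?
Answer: -48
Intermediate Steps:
w(R) = R**2
Z = 17 (Z = -3 + 20 = 17)
A(r) = -10 (A(r) = -4 - 6 = -10)
-8 + w(2)*A(Z) = -8 + 2**2*(-10) = -8 + 4*(-10) = -8 - 40 = -48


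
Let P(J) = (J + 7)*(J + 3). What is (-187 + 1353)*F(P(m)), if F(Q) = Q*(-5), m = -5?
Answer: 23320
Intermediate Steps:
P(J) = (3 + J)*(7 + J) (P(J) = (7 + J)*(3 + J) = (3 + J)*(7 + J))
F(Q) = -5*Q
(-187 + 1353)*F(P(m)) = (-187 + 1353)*(-5*(21 + (-5)² + 10*(-5))) = 1166*(-5*(21 + 25 - 50)) = 1166*(-5*(-4)) = 1166*20 = 23320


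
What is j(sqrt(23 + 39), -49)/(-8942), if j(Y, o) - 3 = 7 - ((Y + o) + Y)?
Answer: -59/8942 + sqrt(62)/4471 ≈ -0.0048369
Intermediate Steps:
j(Y, o) = 10 - o - 2*Y (j(Y, o) = 3 + (7 - ((Y + o) + Y)) = 3 + (7 - (o + 2*Y)) = 3 + (7 + (-o - 2*Y)) = 3 + (7 - o - 2*Y) = 10 - o - 2*Y)
j(sqrt(23 + 39), -49)/(-8942) = (10 - 1*(-49) - 2*sqrt(23 + 39))/(-8942) = (10 + 49 - 2*sqrt(62))*(-1/8942) = (59 - 2*sqrt(62))*(-1/8942) = -59/8942 + sqrt(62)/4471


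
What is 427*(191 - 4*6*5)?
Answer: 30317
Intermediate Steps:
427*(191 - 4*6*5) = 427*(191 - 24*5) = 427*(191 - 120) = 427*71 = 30317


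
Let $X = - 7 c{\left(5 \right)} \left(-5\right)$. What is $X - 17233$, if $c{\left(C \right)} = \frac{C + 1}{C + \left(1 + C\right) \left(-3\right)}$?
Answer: $- \frac{224239}{13} \approx -17249.0$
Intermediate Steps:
$c{\left(C \right)} = \frac{1 + C}{-3 - 2 C}$ ($c{\left(C \right)} = \frac{1 + C}{C - \left(3 + 3 C\right)} = \frac{1 + C}{-3 - 2 C}$)
$X = - \frac{210}{13}$ ($X = - 7 \frac{-1 - 5}{3 + 2 \cdot 5} \left(-5\right) = - 7 \frac{-1 - 5}{3 + 10} \left(-5\right) = - 7 \cdot \frac{1}{13} \left(-6\right) \left(-5\right) = \left(-7\right) \left(- \frac{6}{13}\right) \left(-5\right) = \frac{42}{13} \left(-5\right) = - \frac{210}{13} \approx -16.154$)
$X - 17233 = - \frac{210}{13} - 17233 = - \frac{224239}{13}$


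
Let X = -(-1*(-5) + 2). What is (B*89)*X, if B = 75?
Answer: -46725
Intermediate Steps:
X = -7 (X = -(5 + 2) = -1*7 = -7)
(B*89)*X = (75*89)*(-7) = 6675*(-7) = -46725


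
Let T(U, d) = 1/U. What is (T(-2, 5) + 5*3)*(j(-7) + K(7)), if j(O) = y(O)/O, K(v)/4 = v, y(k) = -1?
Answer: 5713/14 ≈ 408.07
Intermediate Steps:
K(v) = 4*v
j(O) = -1/O
(T(-2, 5) + 5*3)*(j(-7) + K(7)) = (1/(-2) + 5*3)*(-1/(-7) + 4*7) = (-½ + 15)*(-1*(-⅐) + 28) = 29*(⅐ + 28)/2 = (29/2)*(197/7) = 5713/14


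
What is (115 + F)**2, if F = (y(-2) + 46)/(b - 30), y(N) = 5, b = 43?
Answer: 2390116/169 ≈ 14143.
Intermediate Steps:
F = 51/13 (F = (5 + 46)/(43 - 30) = 51/13 ≈ 3.9231)
(115 + F)**2 = (115 + 51/13)**2 = (1546/13)**2 = 2390116/169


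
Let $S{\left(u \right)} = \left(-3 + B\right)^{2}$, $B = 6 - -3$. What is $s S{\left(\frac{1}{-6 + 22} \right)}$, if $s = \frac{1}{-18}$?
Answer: $-2$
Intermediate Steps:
$B = 9$ ($B = 6 + 3 = 9$)
$s = - \frac{1}{18} \approx -0.055556$
$S{\left(u \right)} = 36$ ($S{\left(u \right)} = \left(-3 + 9\right)^{2} = 6^{2} = 36$)
$s S{\left(\frac{1}{-6 + 22} \right)} = \left(- \frac{1}{18}\right) 36 = -2$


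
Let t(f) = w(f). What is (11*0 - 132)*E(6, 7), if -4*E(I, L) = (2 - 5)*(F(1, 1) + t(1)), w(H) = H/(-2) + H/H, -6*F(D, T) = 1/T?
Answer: -33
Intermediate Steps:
F(D, T) = -1/(6*T)
w(H) = 1 - H/2 (w(H) = H*(-½) + 1 = -H/2 + 1 = 1 - H/2)
t(f) = 1 - f/2
E(I, L) = ¼ (E(I, L) = -(2 - 5)*(-⅙/1 + (1 - ½*1))/4 = -(-3)*(-⅙*1 + (1 - ½))/4 = -(-3)*(-⅙ + ½)/4 = -(-3)/(4*3) = -¼*(-1) = ¼)
(11*0 - 132)*E(6, 7) = (11*0 - 132)*(¼) = (0 - 132)*(¼) = -132*¼ = -33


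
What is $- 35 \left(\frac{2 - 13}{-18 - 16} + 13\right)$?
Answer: $- \frac{15855}{34} \approx -466.32$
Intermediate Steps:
$- 35 \left(\frac{2 - 13}{-18 - 16} + 13\right) = - 35 \left(- \frac{11}{-34} + 13\right) = - 35 \left(\left(-11\right) \left(- \frac{1}{34}\right) + 13\right) = - 35 \left(\frac{11}{34} + 13\right) = \left(-35\right) \frac{453}{34} = - \frac{15855}{34}$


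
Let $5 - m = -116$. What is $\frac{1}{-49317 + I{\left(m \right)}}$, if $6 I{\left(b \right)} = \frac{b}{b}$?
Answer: $- \frac{6}{295901} \approx -2.0277 \cdot 10^{-5}$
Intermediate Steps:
$m = 121$ ($m = 5 - -116 = 5 + 116 = 121$)
$I{\left(b \right)} = \frac{1}{6}$ ($I{\left(b \right)} = \frac{b \frac{1}{b}}{6} = \frac{1}{6} \cdot 1 = \frac{1}{6}$)
$\frac{1}{-49317 + I{\left(m \right)}} = \frac{1}{-49317 + \frac{1}{6}} = \frac{1}{- \frac{295901}{6}} = - \frac{6}{295901}$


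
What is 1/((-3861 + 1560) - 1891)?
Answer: -1/4192 ≈ -0.00023855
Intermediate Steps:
1/((-3861 + 1560) - 1891) = 1/(-2301 - 1891) = 1/(-4192) = -1/4192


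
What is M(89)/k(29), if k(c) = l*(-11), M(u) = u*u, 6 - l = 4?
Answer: -7921/22 ≈ -360.05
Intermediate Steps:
l = 2 (l = 6 - 1*4 = 6 - 4 = 2)
M(u) = u**2
k(c) = -22 (k(c) = 2*(-11) = -22)
M(89)/k(29) = 89**2/(-22) = 7921*(-1/22) = -7921/22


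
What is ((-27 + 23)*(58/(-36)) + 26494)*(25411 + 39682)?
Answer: 15524940872/9 ≈ 1.7250e+9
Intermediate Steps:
((-27 + 23)*(58/(-36)) + 26494)*(25411 + 39682) = (-232*(-1)/36 + 26494)*65093 = (-4*(-29/18) + 26494)*65093 = (58/9 + 26494)*65093 = (238504/9)*65093 = 15524940872/9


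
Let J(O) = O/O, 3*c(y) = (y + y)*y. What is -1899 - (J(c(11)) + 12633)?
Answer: -14533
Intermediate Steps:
c(y) = 2*y**2/3 (c(y) = ((y + y)*y)/3 = ((2*y)*y)/3 = (2*y**2)/3 = 2*y**2/3)
J(O) = 1
-1899 - (J(c(11)) + 12633) = -1899 - (1 + 12633) = -1899 - 1*12634 = -1899 - 12634 = -14533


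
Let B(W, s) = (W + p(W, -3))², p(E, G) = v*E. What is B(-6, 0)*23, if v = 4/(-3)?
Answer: 92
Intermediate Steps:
v = -4/3 (v = 4*(-⅓) = -4/3 ≈ -1.3333)
p(E, G) = -4*E/3
B(W, s) = W²/9 (B(W, s) = (W - 4*W/3)² = (-W/3)² = W²/9)
B(-6, 0)*23 = ((⅑)*(-6)²)*23 = ((⅑)*36)*23 = 4*23 = 92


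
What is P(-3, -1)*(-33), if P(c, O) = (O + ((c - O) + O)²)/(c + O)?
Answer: 66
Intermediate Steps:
P(c, O) = (O + c²)/(O + c)
P(-3, -1)*(-33) = ((-1 + (-3)²)/(-1 - 3))*(-33) = ((-1 + 9)/(-4))*(-33) = -¼*8*(-33) = -2*(-33) = 66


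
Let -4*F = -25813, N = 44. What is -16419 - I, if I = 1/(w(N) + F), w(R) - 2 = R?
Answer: -426844747/25997 ≈ -16419.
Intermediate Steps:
F = 25813/4 (F = -¼*(-25813) = 25813/4 ≈ 6453.3)
w(R) = 2 + R
I = 4/25997 (I = 1/((2 + 44) + 25813/4) = 1/(46 + 25813/4) = 1/(25997/4) = 4/25997 ≈ 0.00015386)
-16419 - I = -16419 - 1*4/25997 = -16419 - 4/25997 = -426844747/25997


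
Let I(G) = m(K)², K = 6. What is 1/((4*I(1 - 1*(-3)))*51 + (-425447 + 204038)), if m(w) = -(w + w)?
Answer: -1/192033 ≈ -5.2074e-6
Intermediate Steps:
m(w) = -2*w
I(G) = 144 (I(G) = (-2*6)² = (-12)² = 144)
1/((4*I(1 - 1*(-3)))*51 + (-425447 + 204038)) = 1/((4*144)*51 + (-425447 + 204038)) = 1/(576*51 - 221409) = 1/(29376 - 221409) = 1/(-192033) = -1/192033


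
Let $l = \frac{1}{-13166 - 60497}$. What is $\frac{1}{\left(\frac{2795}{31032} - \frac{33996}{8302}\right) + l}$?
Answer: $- \frac{9488813306616}{38001389224565} \approx -0.2497$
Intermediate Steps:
$l = - \frac{1}{73663}$ ($l = \frac{1}{-73663} = - \frac{1}{73663} \approx -1.3575 \cdot 10^{-5}$)
$\frac{1}{\left(\frac{2795}{31032} - \frac{33996}{8302}\right) + l} = \frac{1}{\left(\frac{2795}{31032} - \frac{33996}{8302}\right) - \frac{1}{73663}} = \frac{1}{\left(2795 \cdot \frac{1}{31032} - \frac{16998}{4151}\right) - \frac{1}{73663}} = \frac{1}{\left(\frac{2795}{31032} - \frac{16998}{4151}\right) - \frac{1}{73663}} = \frac{1}{- \frac{515879891}{128813832} - \frac{1}{73663}} = \frac{1}{- \frac{38001389224565}{9488813306616}} = - \frac{9488813306616}{38001389224565}$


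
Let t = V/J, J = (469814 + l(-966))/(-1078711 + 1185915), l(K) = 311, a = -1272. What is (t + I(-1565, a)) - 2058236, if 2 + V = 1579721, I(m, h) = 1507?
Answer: -797567525449/470125 ≈ -1.6965e+6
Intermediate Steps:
J = 470125/107204 (J = (469814 + 311)/(-1078711 + 1185915) = 470125/107204 ≈ 4.3853)
V = 1579719 (V = -2 + 1579721 = 1579719)
t = 169352195676/470125 (t = 1579719/(470125/107204) = 1579719*(107204/470125) = 169352195676/470125 ≈ 3.6023e+5)
(t + I(-1565, a)) - 2058236 = (169352195676/470125 + 1507) - 2058236 = 170060674051/470125 - 2058236 = -797567525449/470125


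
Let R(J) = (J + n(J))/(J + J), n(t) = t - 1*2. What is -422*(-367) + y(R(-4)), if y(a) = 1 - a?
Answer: 619495/4 ≈ 1.5487e+5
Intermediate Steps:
n(t) = -2 + t (n(t) = t - 2 = -2 + t)
R(J) = (-2 + 2*J)/(2*J) (R(J) = (J + (-2 + J))/(J + J) = (-2 + 2*J)/((2*J)) = (-2 + 2*J)*(1/(2*J)) = (-2 + 2*J)/(2*J))
-422*(-367) + y(R(-4)) = -422*(-367) + (1 - (-1 - 4)/(-4)) = 154874 + (1 - (-1)*(-5)/4) = 154874 + (1 - 1*5/4) = 154874 + (1 - 5/4) = 154874 - 1/4 = 619495/4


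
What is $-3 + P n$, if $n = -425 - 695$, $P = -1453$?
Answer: $1627357$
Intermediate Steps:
$n = -1120$ ($n = -425 - 695 = -1120$)
$-3 + P n = -3 - -1627360 = -3 + 1627360 = 1627357$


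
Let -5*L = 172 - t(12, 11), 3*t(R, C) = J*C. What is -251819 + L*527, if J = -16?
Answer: -4141969/15 ≈ -2.7613e+5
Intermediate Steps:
t(R, C) = -16*C/3 (t(R, C) = (-16*C)/3 = -16*C/3)
L = -692/15 (L = -(172 - (-16)*11/3)/5 = -(172 - 1*(-176/3))/5 = -(172 + 176/3)/5 = -⅕*692/3 = -692/15 ≈ -46.133)
-251819 + L*527 = -251819 - 692/15*527 = -251819 - 364684/15 = -4141969/15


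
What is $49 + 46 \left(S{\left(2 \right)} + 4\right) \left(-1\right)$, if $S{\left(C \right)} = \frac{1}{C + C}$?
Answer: $- \frac{293}{2} \approx -146.5$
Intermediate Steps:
$S{\left(C \right)} = \frac{1}{2 C}$
$49 + 46 \left(S{\left(2 \right)} + 4\right) \left(-1\right) = 49 + 46 \left(\frac{1}{2 \cdot 2} + 4\right) \left(-1\right) = 49 + 46 \left(\frac{1}{2} \cdot \frac{1}{2} + 4\right) \left(-1\right) = 49 + 46 \left(\frac{1}{4} + 4\right) \left(-1\right) = 49 + 46 \cdot \frac{17}{4} \left(-1\right) = 49 + 46 \left(- \frac{17}{4}\right) = 49 - \frac{391}{2} = - \frac{293}{2}$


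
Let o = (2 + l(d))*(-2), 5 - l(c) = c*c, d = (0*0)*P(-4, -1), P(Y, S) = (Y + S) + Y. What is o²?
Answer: 196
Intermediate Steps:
P(Y, S) = S + 2*Y (P(Y, S) = (S + Y) + Y = S + 2*Y)
d = 0 (d = (0*0)*(-1 + 2*(-4)) = 0*(-1 - 8) = 0*(-9) = 0)
l(c) = 5 - c² (l(c) = 5 - c*c = 5 - c²)
o = -14 (o = (2 + (5 - 1*0²))*(-2) = (2 + (5 - 1*0))*(-2) = (2 + (5 + 0))*(-2) = (2 + 5)*(-2) = 7*(-2) = -14)
o² = (-14)² = 196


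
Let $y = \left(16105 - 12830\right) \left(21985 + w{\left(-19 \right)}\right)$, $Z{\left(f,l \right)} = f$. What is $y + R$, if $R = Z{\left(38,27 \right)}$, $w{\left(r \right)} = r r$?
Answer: $73183188$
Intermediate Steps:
$w{\left(r \right)} = r^{2}$
$y = 73183150$ ($y = \left(16105 - 12830\right) \left(21985 + \left(-19\right)^{2}\right) = 3275 \left(21985 + 361\right) = 3275 \cdot 22346 = 73183150$)
$R = 38$
$y + R = 73183150 + 38 = 73183188$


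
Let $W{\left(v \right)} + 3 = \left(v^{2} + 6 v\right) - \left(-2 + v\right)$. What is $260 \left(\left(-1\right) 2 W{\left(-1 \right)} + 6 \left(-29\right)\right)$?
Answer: $-42640$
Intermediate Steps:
$W{\left(v \right)} = -1 + v^{2} + 5 v$ ($W{\left(v \right)} = -3 - \left(-2 - v^{2} - 5 v\right) = -3 + \left(2 + v^{2} + 5 v\right) = -1 + v^{2} + 5 v$)
$260 \left(\left(-1\right) 2 W{\left(-1 \right)} + 6 \left(-29\right)\right) = 260 \left(\left(-1\right) 2 \left(-1 + \left(-1\right)^{2} + 5 \left(-1\right)\right) + 6 \left(-29\right)\right) = 260 \left(- 2 \left(-1 + 1 - 5\right) - 174\right) = 260 \left(\left(-2\right) \left(-5\right) - 174\right) = 260 \left(10 - 174\right) = 260 \left(-164\right) = -42640$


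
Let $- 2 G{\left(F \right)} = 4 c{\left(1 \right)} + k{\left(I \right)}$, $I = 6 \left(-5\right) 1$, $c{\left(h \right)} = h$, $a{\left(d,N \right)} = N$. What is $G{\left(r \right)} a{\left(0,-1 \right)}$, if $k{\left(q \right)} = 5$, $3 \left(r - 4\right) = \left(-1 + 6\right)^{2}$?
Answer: $\frac{9}{2} \approx 4.5$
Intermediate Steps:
$r = \frac{37}{3}$ ($r = 4 + \frac{\left(-1 + 6\right)^{2}}{3} = 4 + \frac{5^{2}}{3} = 4 + \frac{1}{3} \cdot 25 = 4 + \frac{25}{3} = \frac{37}{3} \approx 12.333$)
$I = -30$ ($I = \left(-30\right) 1 = -30$)
$G{\left(F \right)} = - \frac{9}{2}$ ($G{\left(F \right)} = - \frac{4 \cdot 1 + 5}{2} = - \frac{4 + 5}{2} = \left(- \frac{1}{2}\right) 9 = - \frac{9}{2}$)
$G{\left(r \right)} a{\left(0,-1 \right)} = \left(- \frac{9}{2}\right) \left(-1\right) = \frac{9}{2}$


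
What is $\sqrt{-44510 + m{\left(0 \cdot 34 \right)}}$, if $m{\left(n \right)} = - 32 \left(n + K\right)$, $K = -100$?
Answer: $9 i \sqrt{510} \approx 203.25 i$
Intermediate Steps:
$m{\left(n \right)} = 3200 - 32 n$ ($m{\left(n \right)} = - 32 \left(n - 100\right) = - 32 \left(-100 + n\right) = 3200 - 32 n$)
$\sqrt{-44510 + m{\left(0 \cdot 34 \right)}} = \sqrt{-44510 + \left(3200 - 32 \cdot 0 \cdot 34\right)} = \sqrt{-44510 + \left(3200 - 0\right)} = \sqrt{-44510 + \left(3200 + 0\right)} = \sqrt{-44510 + 3200} = \sqrt{-41310} = 9 i \sqrt{510}$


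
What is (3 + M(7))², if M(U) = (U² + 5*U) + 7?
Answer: 8836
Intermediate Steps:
M(U) = 7 + U² + 5*U
(3 + M(7))² = (3 + (7 + 7² + 5*7))² = (3 + (7 + 49 + 35))² = (3 + 91)² = 94² = 8836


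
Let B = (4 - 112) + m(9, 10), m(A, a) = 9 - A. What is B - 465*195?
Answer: -90783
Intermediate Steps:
B = -108 (B = (4 - 112) + (9 - 1*9) = -108 + (9 - 9) = -108 + 0 = -108)
B - 465*195 = -108 - 465*195 = -108 - 90675 = -90783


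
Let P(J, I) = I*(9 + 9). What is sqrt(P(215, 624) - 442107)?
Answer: 15*I*sqrt(1915) ≈ 656.41*I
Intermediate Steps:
P(J, I) = 18*I (P(J, I) = I*18 = 18*I)
sqrt(P(215, 624) - 442107) = sqrt(18*624 - 442107) = sqrt(11232 - 442107) = sqrt(-430875) = 15*I*sqrt(1915)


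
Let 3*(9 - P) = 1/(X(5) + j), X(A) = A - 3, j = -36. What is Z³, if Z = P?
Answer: 776151559/1061208 ≈ 731.38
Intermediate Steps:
X(A) = -3 + A
P = 919/102 (P = 9 - 1/(3*((-3 + 5) - 36)) = 9 - 1/(3*(2 - 36)) = 9 - ⅓/(-34) = 9 - ⅓*(-1/34) = 9 + 1/102 = 919/102 ≈ 9.0098)
Z = 919/102 ≈ 9.0098
Z³ = (919/102)³ = 776151559/1061208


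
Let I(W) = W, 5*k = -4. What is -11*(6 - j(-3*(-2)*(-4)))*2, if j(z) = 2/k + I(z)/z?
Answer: -165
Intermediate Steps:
k = -⅘ (k = (⅕)*(-4) = -⅘ ≈ -0.80000)
j(z) = -3/2 (j(z) = 2/(-⅘) + z/z = 2*(-5/4) + 1 = -5/2 + 1 = -3/2)
-11*(6 - j(-3*(-2)*(-4)))*2 = -11*(6 - 1*(-3/2))*2 = -11*(6 + 3/2)*2 = -11*15/2*2 = -165/2*2 = -165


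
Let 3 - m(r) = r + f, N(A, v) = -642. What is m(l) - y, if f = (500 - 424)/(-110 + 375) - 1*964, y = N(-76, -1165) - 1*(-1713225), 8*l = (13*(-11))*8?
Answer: -453540421/265 ≈ -1.7115e+6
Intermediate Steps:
l = -143 (l = ((13*(-11))*8)/8 = (-143*8)/8 = (⅛)*(-1144) = -143)
y = 1712583 (y = -642 - 1*(-1713225) = -642 + 1713225 = 1712583)
f = -255384/265 (f = 76/265 - 964 = -255384/265 ≈ -963.71)
m(r) = 256179/265 - r (m(r) = 3 - (r - 255384/265) = 3 - (-255384/265 + r) = 3 + (255384/265 - r) = 256179/265 - r)
m(l) - y = (256179/265 - 1*(-143)) - 1*1712583 = (256179/265 + 143) - 1712583 = 294074/265 - 1712583 = -453540421/265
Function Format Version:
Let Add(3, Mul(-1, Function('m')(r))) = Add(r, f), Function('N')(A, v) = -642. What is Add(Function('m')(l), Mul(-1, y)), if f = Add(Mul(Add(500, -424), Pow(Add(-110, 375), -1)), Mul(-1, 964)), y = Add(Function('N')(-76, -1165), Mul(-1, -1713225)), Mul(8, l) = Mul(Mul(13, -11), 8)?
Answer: Rational(-453540421, 265) ≈ -1.7115e+6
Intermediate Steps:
l = -143 (l = Mul(Rational(1, 8), Mul(Mul(13, -11), 8)) = Mul(Rational(1, 8), Mul(-143, 8)) = Mul(Rational(1, 8), -1144) = -143)
y = 1712583 (y = Add(-642, Mul(-1, -1713225)) = Add(-642, 1713225) = 1712583)
f = Rational(-255384, 265) (f = Add(Mul(76, Pow(265, -1)), -964) = Add(Mul(76, Rational(1, 265)), -964) = Add(Rational(76, 265), -964) = Rational(-255384, 265) ≈ -963.71)
Function('m')(r) = Add(Rational(256179, 265), Mul(-1, r)) (Function('m')(r) = Add(3, Mul(-1, Add(r, Rational(-255384, 265)))) = Add(3, Mul(-1, Add(Rational(-255384, 265), r))) = Add(3, Add(Rational(255384, 265), Mul(-1, r))) = Add(Rational(256179, 265), Mul(-1, r)))
Add(Function('m')(l), Mul(-1, y)) = Add(Add(Rational(256179, 265), Mul(-1, -143)), Mul(-1, 1712583)) = Add(Add(Rational(256179, 265), 143), -1712583) = Add(Rational(294074, 265), -1712583) = Rational(-453540421, 265)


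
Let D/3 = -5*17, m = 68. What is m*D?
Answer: -17340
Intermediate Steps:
D = -255 (D = 3*(-5*17) = 3*(-85) = -255)
m*D = 68*(-255) = -17340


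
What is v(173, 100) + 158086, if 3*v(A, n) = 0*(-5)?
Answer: 158086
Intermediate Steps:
v(A, n) = 0 (v(A, n) = (0*(-5))/3 = (⅓)*0 = 0)
v(173, 100) + 158086 = 0 + 158086 = 158086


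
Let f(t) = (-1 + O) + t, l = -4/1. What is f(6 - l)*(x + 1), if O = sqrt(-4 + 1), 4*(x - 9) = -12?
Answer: 63 + 7*I*sqrt(3) ≈ 63.0 + 12.124*I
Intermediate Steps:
l = -4 (l = -4*1 = -4)
x = 6 (x = 9 + (1/4)*(-12) = 9 - 3 = 6)
O = I*sqrt(3) (O = sqrt(-3) = I*sqrt(3) ≈ 1.732*I)
f(t) = -1 + t + I*sqrt(3) (f(t) = (-1 + I*sqrt(3)) + t = -1 + t + I*sqrt(3))
f(6 - l)*(x + 1) = (-1 + (6 - 1*(-4)) + I*sqrt(3))*(6 + 1) = (-1 + (6 + 4) + I*sqrt(3))*7 = (-1 + 10 + I*sqrt(3))*7 = (9 + I*sqrt(3))*7 = 63 + 7*I*sqrt(3)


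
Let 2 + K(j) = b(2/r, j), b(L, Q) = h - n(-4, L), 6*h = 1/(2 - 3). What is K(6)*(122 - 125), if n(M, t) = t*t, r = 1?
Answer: 37/2 ≈ 18.500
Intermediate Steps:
n(M, t) = t²
h = -⅙ (h = 1/(6*(2 - 3)) = (⅙)/(-1) = (⅙)*(-1) = -⅙ ≈ -0.16667)
b(L, Q) = -⅙ - L²
K(j) = -37/6 (K(j) = -2 + (-⅙ - (2/1)²) = -2 + (-⅙ - (2*1)²) = -2 + (-⅙ - 1*2²) = -2 + (-⅙ - 1*4) = -2 + (-⅙ - 4) = -2 - 25/6 = -37/6)
K(6)*(122 - 125) = -37*(122 - 125)/6 = -37/6*(-3) = 37/2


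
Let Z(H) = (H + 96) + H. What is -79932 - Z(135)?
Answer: -80298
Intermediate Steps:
Z(H) = 96 + 2*H (Z(H) = (96 + H) + H = 96 + 2*H)
-79932 - Z(135) = -79932 - (96 + 2*135) = -79932 - (96 + 270) = -79932 - 1*366 = -79932 - 366 = -80298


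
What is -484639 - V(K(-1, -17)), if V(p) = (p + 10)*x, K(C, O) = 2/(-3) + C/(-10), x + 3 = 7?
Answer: -7270151/15 ≈ -4.8468e+5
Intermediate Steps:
x = 4 (x = -3 + 7 = 4)
K(C, O) = -⅔ - C/10 (K(C, O) = 2*(-⅓) + C*(-⅒) = -⅔ - C/10)
V(p) = 40 + 4*p (V(p) = (p + 10)*4 = (10 + p)*4 = 40 + 4*p)
-484639 - V(K(-1, -17)) = -484639 - (40 + 4*(-⅔ - ⅒*(-1))) = -484639 - (40 + 4*(-⅔ + ⅒)) = -484639 - (40 + 4*(-17/30)) = -484639 - (40 - 34/15) = -484639 - 1*566/15 = -484639 - 566/15 = -7270151/15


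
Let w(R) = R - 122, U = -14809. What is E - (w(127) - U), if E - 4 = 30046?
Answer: 15236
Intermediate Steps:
E = 30050 (E = 4 + 30046 = 30050)
w(R) = -122 + R
E - (w(127) - U) = 30050 - ((-122 + 127) - 1*(-14809)) = 30050 - (5 + 14809) = 30050 - 1*14814 = 30050 - 14814 = 15236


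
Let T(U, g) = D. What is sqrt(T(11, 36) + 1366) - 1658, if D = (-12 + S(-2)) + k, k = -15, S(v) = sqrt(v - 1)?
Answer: -1658 + sqrt(1339 + I*sqrt(3)) ≈ -1621.4 + 0.023667*I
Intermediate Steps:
S(v) = sqrt(-1 + v)
D = -27 + I*sqrt(3) (D = (-12 + sqrt(-1 - 2)) - 15 = (-12 + sqrt(-3)) - 15 = (-12 + I*sqrt(3)) - 15 = -27 + I*sqrt(3) ≈ -27.0 + 1.732*I)
T(U, g) = -27 + I*sqrt(3)
sqrt(T(11, 36) + 1366) - 1658 = sqrt((-27 + I*sqrt(3)) + 1366) - 1658 = sqrt(1339 + I*sqrt(3)) - 1658 = -1658 + sqrt(1339 + I*sqrt(3))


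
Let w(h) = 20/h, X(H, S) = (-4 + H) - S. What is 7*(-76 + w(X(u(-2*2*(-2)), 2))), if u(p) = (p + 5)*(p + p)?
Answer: -53662/101 ≈ -531.31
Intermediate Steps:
u(p) = 2*p*(5 + p) (u(p) = (5 + p)*(2*p) = 2*p*(5 + p))
X(H, S) = -4 + H - S
7*(-76 + w(X(u(-2*2*(-2)), 2))) = 7*(-76 + 20/(-4 + 2*(-2*2*(-2))*(5 - 2*2*(-2)) - 1*2)) = 7*(-76 + 20/(-4 + 2*(-4*(-2))*(5 - 4*(-2)) - 2)) = 7*(-76 + 20/(-4 + 2*8*(5 + 8) - 2)) = 7*(-76 + 20/(-4 + 2*8*13 - 2)) = 7*(-76 + 20/(-4 + 208 - 2)) = 7*(-76 + 20/202) = 7*(-76 + 20*(1/202)) = 7*(-76 + 10/101) = 7*(-7666/101) = -53662/101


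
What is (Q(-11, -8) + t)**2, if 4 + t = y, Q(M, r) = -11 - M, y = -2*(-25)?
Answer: 2116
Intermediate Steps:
y = 50
t = 46 (t = -4 + 50 = 46)
(Q(-11, -8) + t)**2 = ((-11 - 1*(-11)) + 46)**2 = ((-11 + 11) + 46)**2 = (0 + 46)**2 = 46**2 = 2116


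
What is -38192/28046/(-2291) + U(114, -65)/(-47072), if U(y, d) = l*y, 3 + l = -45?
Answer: 5521754719/47258365403 ≈ 0.11684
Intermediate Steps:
l = -48 (l = -3 - 45 = -48)
U(y, d) = -48*y
-38192/28046/(-2291) + U(114, -65)/(-47072) = -38192/28046/(-2291) - 48*114/(-47072) = -38192*1/28046*(-1/2291) - 5472*(-1/47072) = -19096/14023*(-1/2291) + 171/1471 = 19096/32126693 + 171/1471 = 5521754719/47258365403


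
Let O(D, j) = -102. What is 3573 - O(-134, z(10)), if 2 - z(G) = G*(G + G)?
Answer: 3675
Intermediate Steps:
z(G) = 2 - 2*G² (z(G) = 2 - G*(G + G) = 2 - G*2*G = 2 - 2*G²)
3573 - O(-134, z(10)) = 3573 - 1*(-102) = 3573 + 102 = 3675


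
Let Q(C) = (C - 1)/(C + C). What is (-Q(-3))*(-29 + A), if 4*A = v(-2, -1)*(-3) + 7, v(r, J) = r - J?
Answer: 53/3 ≈ 17.667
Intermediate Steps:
A = 5/2 (A = ((-2 - 1*(-1))*(-3) + 7)/4 = ((-2 + 1)*(-3) + 7)/4 = (-1*(-3) + 7)/4 = (3 + 7)/4 = (1/4)*10 = 5/2 ≈ 2.5000)
Q(C) = (-1 + C)/(2*C) (Q(C) = (-1 + C)/((2*C)) = (-1 + C)*(1/(2*C)) = (-1 + C)/(2*C))
(-Q(-3))*(-29 + A) = (-(-1 - 3)/(2*(-3)))*(-29 + 5/2) = -(-1)*(-4)/(2*3)*(-53/2) = -1*2/3*(-53/2) = -2/3*(-53/2) = 53/3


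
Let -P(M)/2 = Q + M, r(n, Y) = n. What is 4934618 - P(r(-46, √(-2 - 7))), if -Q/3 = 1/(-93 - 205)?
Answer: 735244377/149 ≈ 4.9345e+6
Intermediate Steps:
Q = 3/298 (Q = -3/(-93 - 205) = -3/(-298) = -3*(-1/298) = 3/298 ≈ 0.010067)
P(M) = -3/149 - 2*M (P(M) = -2*(3/298 + M) = -3/149 - 2*M)
4934618 - P(r(-46, √(-2 - 7))) = 4934618 - (-3/149 - 2*(-46)) = 4934618 - (-3/149 + 92) = 4934618 - 1*13705/149 = 4934618 - 13705/149 = 735244377/149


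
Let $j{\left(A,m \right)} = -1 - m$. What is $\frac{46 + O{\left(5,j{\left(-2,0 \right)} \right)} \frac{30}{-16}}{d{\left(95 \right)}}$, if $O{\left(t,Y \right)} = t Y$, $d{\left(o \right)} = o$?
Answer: $\frac{443}{760} \approx 0.58289$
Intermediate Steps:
$O{\left(t,Y \right)} = Y t$
$\frac{46 + O{\left(5,j{\left(-2,0 \right)} \right)} \frac{30}{-16}}{d{\left(95 \right)}} = \frac{46 + \left(-1 - 0\right) 5 \frac{30}{-16}}{95} = \left(46 + \left(-1 + 0\right) 5 \cdot 30 \left(- \frac{1}{16}\right)\right) \frac{1}{95} = \left(46 + \left(-1\right) 5 \left(- \frac{15}{8}\right)\right) \frac{1}{95} = \left(46 - - \frac{75}{8}\right) \frac{1}{95} = \left(46 + \frac{75}{8}\right) \frac{1}{95} = \frac{443}{8} \cdot \frac{1}{95} = \frac{443}{760}$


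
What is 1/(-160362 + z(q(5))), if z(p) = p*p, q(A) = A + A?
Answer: -1/160262 ≈ -6.2398e-6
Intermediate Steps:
q(A) = 2*A
z(p) = p**2
1/(-160362 + z(q(5))) = 1/(-160362 + (2*5)**2) = 1/(-160362 + 10**2) = 1/(-160362 + 100) = 1/(-160262) = -1/160262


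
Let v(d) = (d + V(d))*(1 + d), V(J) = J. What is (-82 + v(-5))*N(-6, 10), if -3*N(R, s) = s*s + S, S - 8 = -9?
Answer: 1386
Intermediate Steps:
S = -1 (S = 8 - 9 = -1)
v(d) = 2*d*(1 + d) (v(d) = (d + d)*(1 + d) = (2*d)*(1 + d) = 2*d*(1 + d))
N(R, s) = ⅓ - s²/3 (N(R, s) = -(s*s - 1)/3 = -(s² - 1)/3 = -(-1 + s²)/3 = ⅓ - s²/3)
(-82 + v(-5))*N(-6, 10) = (-82 + 2*(-5)*(1 - 5))*(⅓ - ⅓*10²) = (-82 + 2*(-5)*(-4))*(⅓ - ⅓*100) = (-82 + 40)*(⅓ - 100/3) = -42*(-33) = 1386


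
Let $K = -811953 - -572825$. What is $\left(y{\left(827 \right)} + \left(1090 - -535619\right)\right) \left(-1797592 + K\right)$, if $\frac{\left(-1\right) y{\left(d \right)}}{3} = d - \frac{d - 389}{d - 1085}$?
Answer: $- \frac{46786686601200}{43} \approx -1.0881 \cdot 10^{12}$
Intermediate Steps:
$K = -239128$ ($K = -811953 + 572825 = -239128$)
$y{\left(d \right)} = - 3 d + \frac{3 \left(-389 + d\right)}{-1085 + d}$ ($y{\left(d \right)} = - 3 \left(d - \frac{d - 389}{d - 1085}\right) = - 3 \left(d - \frac{-389 + d}{-1085 + d}\right) = - 3 d + \frac{3 \left(-389 + d\right)}{-1085 + d}$)
$\left(y{\left(827 \right)} + \left(1090 - -535619\right)\right) \left(-1797592 + K\right) = \left(\frac{3 \left(-389 - 827^{2} + 1086 \cdot 827\right)}{-1085 + 827} + \left(1090 - -535619\right)\right) \left(-1797592 - 239128\right) = \left(\frac{3 \left(-389 - 683929 + 898122\right)}{-258} + \left(1090 + 535619\right)\right) \left(-2036720\right) = \left(3 \left(- \frac{1}{258}\right) \left(-389 - 683929 + 898122\right) + 536709\right) \left(-2036720\right) = \left(3 \left(- \frac{1}{258}\right) 213804 + 536709\right) \left(-2036720\right) = \left(- \frac{106902}{43} + 536709\right) \left(-2036720\right) = \frac{22971585}{43} \left(-2036720\right) = - \frac{46786686601200}{43}$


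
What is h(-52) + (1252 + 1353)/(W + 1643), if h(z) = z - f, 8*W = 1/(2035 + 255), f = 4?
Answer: -1637863016/30099761 ≈ -54.414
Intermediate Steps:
W = 1/18320 (W = 1/(8*(2035 + 255)) = (1/8)/2290 = (1/8)*(1/2290) = 1/18320 ≈ 5.4585e-5)
h(z) = -4 + z (h(z) = z - 1*4 = z - 4 = -4 + z)
h(-52) + (1252 + 1353)/(W + 1643) = (-4 - 52) + (1252 + 1353)/(1/18320 + 1643) = -56 + 2605/(30099761/18320) = -56 + 2605*(18320/30099761) = -56 + 47723600/30099761 = -1637863016/30099761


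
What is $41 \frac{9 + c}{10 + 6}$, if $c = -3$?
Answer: $\frac{123}{8} \approx 15.375$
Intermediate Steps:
$41 \frac{9 + c}{10 + 6} = 41 \frac{9 - 3}{10 + 6} = 41 \cdot \frac{6}{16} = 41 \cdot 6 \cdot \frac{1}{16} = 41 \cdot \frac{3}{8} = \frac{123}{8}$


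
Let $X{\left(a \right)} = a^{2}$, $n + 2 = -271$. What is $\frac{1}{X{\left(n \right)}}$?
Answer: $\frac{1}{74529} \approx 1.3418 \cdot 10^{-5}$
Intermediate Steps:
$n = -273$ ($n = -2 - 271 = -273$)
$\frac{1}{X{\left(n \right)}} = \frac{1}{\left(-273\right)^{2}} = \frac{1}{74529}$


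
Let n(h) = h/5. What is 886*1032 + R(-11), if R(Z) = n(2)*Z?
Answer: 4571738/5 ≈ 9.1435e+5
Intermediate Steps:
n(h) = h/5 (n(h) = h*(1/5) = h/5)
R(Z) = 2*Z/5 (R(Z) = ((1/5)*2)*Z = 2*Z/5)
886*1032 + R(-11) = 886*1032 + (2/5)*(-11) = 914352 - 22/5 = 4571738/5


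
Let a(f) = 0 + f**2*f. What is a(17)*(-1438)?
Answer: -7064894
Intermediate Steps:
a(f) = f**3 (a(f) = 0 + f**3 = f**3)
a(17)*(-1438) = 17**3*(-1438) = 4913*(-1438) = -7064894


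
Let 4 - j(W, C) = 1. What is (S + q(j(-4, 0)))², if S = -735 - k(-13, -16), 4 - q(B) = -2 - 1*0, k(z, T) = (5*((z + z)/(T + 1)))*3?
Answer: 570025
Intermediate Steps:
j(W, C) = 3 (j(W, C) = 4 - 1*1 = 4 - 1 = 3)
k(z, T) = 30*z/(1 + T) (k(z, T) = (5*((2*z)/(1 + T)))*3 = (5*(2*z/(1 + T)))*3 = (10*z/(1 + T))*3 = 30*z/(1 + T))
q(B) = 6 (q(B) = 4 - (-2 - 1*0) = 4 - (-2 + 0) = 4 - 1*(-2) = 4 + 2 = 6)
S = -761 (S = -735 - 30*(-13)/(1 - 16) = -735 - 30*(-13)/(-15) = -735 - 30*(-13)*(-1)/15 = -735 - 1*26 = -735 - 26 = -761)
(S + q(j(-4, 0)))² = (-761 + 6)² = (-755)² = 570025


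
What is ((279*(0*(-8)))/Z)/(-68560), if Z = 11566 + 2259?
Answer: 0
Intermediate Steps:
Z = 13825
((279*(0*(-8)))/Z)/(-68560) = ((279*(0*(-8)))/13825)/(-68560) = ((279*0)*(1/13825))*(-1/68560) = (0*(1/13825))*(-1/68560) = 0*(-1/68560) = 0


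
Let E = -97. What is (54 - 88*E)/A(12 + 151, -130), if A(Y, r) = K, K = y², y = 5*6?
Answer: 859/90 ≈ 9.5444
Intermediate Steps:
y = 30
K = 900 (K = 30² = 900)
A(Y, r) = 900
(54 - 88*E)/A(12 + 151, -130) = (54 - 88*(-97))/900 = (54 + 8536)*(1/900) = 8590*(1/900) = 859/90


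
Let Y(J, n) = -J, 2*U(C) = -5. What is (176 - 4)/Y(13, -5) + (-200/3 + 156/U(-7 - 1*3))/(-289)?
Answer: -720452/56355 ≈ -12.784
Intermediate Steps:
U(C) = -5/2 (U(C) = (1/2)*(-5) = -5/2)
(176 - 4)/Y(13, -5) + (-200/3 + 156/U(-7 - 1*3))/(-289) = (176 - 4)/((-1*13)) + (-200/3 + 156/(-5/2))/(-289) = 172/(-13) + (-200*1/3 + 156*(-2/5))*(-1/289) = 172*(-1/13) + (-200/3 - 312/5)*(-1/289) = -172/13 - 1936/15*(-1/289) = -172/13 + 1936/4335 = -720452/56355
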